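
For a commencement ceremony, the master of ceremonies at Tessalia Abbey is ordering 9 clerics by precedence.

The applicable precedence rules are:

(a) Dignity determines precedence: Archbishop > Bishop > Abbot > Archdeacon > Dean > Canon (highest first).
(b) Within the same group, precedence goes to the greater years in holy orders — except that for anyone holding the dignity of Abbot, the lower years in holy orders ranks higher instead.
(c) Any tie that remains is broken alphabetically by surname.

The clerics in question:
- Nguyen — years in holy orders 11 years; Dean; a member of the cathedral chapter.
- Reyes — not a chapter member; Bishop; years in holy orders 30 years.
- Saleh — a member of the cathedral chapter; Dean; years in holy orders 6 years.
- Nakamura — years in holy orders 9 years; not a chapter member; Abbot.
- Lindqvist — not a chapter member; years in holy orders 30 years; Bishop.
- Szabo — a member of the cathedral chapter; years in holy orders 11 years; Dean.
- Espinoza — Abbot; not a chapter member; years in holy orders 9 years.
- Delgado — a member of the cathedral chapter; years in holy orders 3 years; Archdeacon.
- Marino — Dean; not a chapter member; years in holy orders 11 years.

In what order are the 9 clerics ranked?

By dignity: Lindqvist and Reyes (Bishop); then Espinoza and Nakamura (Abbot); then Delgado (Archdeacon); then Marino, Nguyen, Szabo and Saleh (Dean).
Lindqvist and Reyes both have years in holy orders 30 years, so the next rule applies.
Among Lindqvist and Reyes, alphabetically by surname: Lindqvist before Reyes.
Espinoza and Nakamura both have years in holy orders 9 years, so the next rule applies.
Among Espinoza and Nakamura, alphabetically by surname: Espinoza before Nakamura.
Among Marino, Nguyen, Szabo and Saleh, by years in holy orders (higher first): Marino, Nguyen and Szabo (11 years) before Saleh (6 years).
Among Marino, Nguyen and Szabo, alphabetically by surname: Marino before Nguyen before Szabo.
Full order: Lindqvist, Reyes, Espinoza, Nakamura, Delgado, Marino, Nguyen, Szabo, Saleh.

Lindqvist, Reyes, Espinoza, Nakamura, Delgado, Marino, Nguyen, Szabo, Saleh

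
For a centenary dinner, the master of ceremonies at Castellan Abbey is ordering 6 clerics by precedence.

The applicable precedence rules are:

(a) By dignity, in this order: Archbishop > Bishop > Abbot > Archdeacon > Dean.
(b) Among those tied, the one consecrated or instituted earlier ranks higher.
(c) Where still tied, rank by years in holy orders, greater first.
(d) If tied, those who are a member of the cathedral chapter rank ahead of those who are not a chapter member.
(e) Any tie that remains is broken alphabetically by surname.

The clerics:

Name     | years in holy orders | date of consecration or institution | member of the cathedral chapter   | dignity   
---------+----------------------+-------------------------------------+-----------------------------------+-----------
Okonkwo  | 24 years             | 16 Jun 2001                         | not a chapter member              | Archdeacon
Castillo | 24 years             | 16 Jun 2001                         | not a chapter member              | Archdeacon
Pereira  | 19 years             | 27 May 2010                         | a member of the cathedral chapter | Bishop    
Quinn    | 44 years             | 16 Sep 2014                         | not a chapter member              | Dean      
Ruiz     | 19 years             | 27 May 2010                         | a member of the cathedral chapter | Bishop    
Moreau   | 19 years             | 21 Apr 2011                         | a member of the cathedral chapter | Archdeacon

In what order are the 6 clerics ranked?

Pereira, Ruiz, Castillo, Okonkwo, Moreau, Quinn

By dignity: Pereira and Ruiz (Bishop); then Castillo, Okonkwo and Moreau (Archdeacon); then Quinn (Dean).
Pereira and Ruiz both have date of consecration or institution 27 May 2010, so the next rule applies.
Pereira and Ruiz both have years in holy orders 19 years, so the next rule applies.
Pereira and Ruiz are each a member of the cathedral chapter, so the next rule applies.
Among Pereira and Ruiz, alphabetically by surname: Pereira before Ruiz.
Among Castillo, Okonkwo and Moreau, by date of consecration or institution (earlier first): Castillo and Okonkwo (16 Jun 2001) before Moreau (21 Apr 2011).
Castillo and Okonkwo both have years in holy orders 24 years, so the next rule applies.
Castillo and Okonkwo are each not a chapter member, so the next rule applies.
Among Castillo and Okonkwo, alphabetically by surname: Castillo before Okonkwo.
Full order: Pereira, Ruiz, Castillo, Okonkwo, Moreau, Quinn.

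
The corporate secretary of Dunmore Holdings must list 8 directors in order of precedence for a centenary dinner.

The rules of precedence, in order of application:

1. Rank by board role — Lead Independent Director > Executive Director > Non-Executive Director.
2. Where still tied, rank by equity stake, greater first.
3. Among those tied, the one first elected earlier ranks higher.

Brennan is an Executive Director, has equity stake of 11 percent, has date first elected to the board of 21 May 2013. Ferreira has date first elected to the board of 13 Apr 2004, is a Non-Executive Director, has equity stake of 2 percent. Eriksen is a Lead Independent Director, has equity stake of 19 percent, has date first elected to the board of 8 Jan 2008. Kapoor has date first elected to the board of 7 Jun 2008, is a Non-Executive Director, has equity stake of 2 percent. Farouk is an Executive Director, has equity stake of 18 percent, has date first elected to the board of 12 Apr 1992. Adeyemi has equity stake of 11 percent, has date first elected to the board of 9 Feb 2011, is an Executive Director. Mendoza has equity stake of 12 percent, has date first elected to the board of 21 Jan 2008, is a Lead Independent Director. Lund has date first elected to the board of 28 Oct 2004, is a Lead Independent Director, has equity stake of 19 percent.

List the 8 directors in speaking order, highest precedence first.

By board role: Lund, Eriksen and Mendoza (Lead Independent Director); then Farouk, Adeyemi and Brennan (Executive Director); then Ferreira and Kapoor (Non-Executive Director).
Among Lund, Eriksen and Mendoza, by equity stake (higher first): Lund and Eriksen (19 percent) before Mendoza (12 percent).
Among Lund and Eriksen, by date first elected to the board (earlier first): Lund (28 Oct 2004) before Eriksen (8 Jan 2008).
Among Farouk, Adeyemi and Brennan, by equity stake (higher first): Farouk (18 percent) before Adeyemi and Brennan (11 percent).
Among Adeyemi and Brennan, by date first elected to the board (earlier first): Adeyemi (9 Feb 2011) before Brennan (21 May 2013).
Ferreira and Kapoor both have equity stake 2 percent, so the next rule applies.
Among Ferreira and Kapoor, by date first elected to the board (earlier first): Ferreira (13 Apr 2004) before Kapoor (7 Jun 2008).
Full order: Lund, Eriksen, Mendoza, Farouk, Adeyemi, Brennan, Ferreira, Kapoor.

Lund, Eriksen, Mendoza, Farouk, Adeyemi, Brennan, Ferreira, Kapoor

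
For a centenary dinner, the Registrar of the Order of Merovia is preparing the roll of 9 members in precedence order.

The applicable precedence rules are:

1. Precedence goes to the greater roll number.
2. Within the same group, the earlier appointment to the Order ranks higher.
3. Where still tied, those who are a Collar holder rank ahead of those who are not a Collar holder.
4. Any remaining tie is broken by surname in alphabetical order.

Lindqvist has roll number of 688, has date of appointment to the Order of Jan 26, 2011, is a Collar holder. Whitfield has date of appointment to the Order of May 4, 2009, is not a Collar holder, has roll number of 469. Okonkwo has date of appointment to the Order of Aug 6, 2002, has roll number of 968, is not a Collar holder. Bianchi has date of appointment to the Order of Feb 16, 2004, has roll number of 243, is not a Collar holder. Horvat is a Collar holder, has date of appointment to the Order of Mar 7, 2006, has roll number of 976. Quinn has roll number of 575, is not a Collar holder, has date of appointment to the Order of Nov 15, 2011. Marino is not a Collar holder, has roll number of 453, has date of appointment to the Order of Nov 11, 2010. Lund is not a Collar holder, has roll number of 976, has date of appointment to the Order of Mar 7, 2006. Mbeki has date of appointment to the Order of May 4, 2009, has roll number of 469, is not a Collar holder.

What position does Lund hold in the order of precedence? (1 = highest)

By roll number (higher first): Horvat and Lund (both 976); then Okonkwo (968); then Lindqvist (688); then Quinn (575); then Mbeki and Whitfield (both 469); then Marino (453); then Bianchi (243).
Horvat and Lund both have date of appointment to the Order Mar 7, 2006, so the next rule applies.
Among Horvat and Lund, a Collar holder before not a Collar holder: Horvat (a Collar holder) before Lund (not a Collar holder).
Mbeki and Whitfield both have date of appointment to the Order May 4, 2009, so the next rule applies.
Mbeki and Whitfield are each not a Collar holder, so the next rule applies.
Among Mbeki and Whitfield, alphabetically by surname: Mbeki before Whitfield.
Order: Horvat, Lund, Okonkwo, Lindqvist, Quinn, Mbeki, Whitfield, Marino, Bianchi. So position 2.

2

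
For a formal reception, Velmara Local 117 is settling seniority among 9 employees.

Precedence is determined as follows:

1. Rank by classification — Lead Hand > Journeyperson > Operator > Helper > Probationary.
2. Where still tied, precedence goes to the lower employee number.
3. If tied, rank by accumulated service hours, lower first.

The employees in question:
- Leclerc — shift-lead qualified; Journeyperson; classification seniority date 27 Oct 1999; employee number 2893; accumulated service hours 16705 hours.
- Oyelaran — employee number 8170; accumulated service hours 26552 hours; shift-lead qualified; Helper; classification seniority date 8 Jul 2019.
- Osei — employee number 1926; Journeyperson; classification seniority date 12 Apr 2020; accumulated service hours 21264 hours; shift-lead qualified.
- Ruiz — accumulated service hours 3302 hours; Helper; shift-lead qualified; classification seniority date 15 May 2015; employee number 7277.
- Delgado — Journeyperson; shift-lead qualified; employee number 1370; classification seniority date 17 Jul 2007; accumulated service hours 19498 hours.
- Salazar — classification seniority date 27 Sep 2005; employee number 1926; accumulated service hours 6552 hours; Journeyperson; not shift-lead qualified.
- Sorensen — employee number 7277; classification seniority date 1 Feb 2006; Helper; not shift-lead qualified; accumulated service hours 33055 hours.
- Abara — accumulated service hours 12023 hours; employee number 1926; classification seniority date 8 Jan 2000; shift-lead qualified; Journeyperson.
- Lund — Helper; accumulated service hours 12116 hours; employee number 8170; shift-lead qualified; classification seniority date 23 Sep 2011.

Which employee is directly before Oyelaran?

Lund

By classification: Delgado, Salazar, Abara, Osei and Leclerc (Journeyperson); then Ruiz, Sorensen, Lund and Oyelaran (Helper).
Among Delgado, Salazar, Abara, Osei and Leclerc, by employee number (lower first): Delgado (1370) before Salazar, Abara and Osei (1926) before Leclerc (2893).
Among Salazar, Abara and Osei, by accumulated service hours (lower first): Salazar (6552 hours) before Abara (12023 hours) before Osei (21264 hours).
Among Ruiz, Sorensen, Lund and Oyelaran, by employee number (lower first): Ruiz and Sorensen (7277) before Lund and Oyelaran (8170).
Among Ruiz and Sorensen, by accumulated service hours (lower first): Ruiz (3302 hours) before Sorensen (33055 hours).
Among Lund and Oyelaran, by accumulated service hours (lower first): Lund (12116 hours) before Oyelaran (26552 hours).
Order: Delgado, Salazar, Abara, Osei, Leclerc, Ruiz, Sorensen, Lund, Oyelaran.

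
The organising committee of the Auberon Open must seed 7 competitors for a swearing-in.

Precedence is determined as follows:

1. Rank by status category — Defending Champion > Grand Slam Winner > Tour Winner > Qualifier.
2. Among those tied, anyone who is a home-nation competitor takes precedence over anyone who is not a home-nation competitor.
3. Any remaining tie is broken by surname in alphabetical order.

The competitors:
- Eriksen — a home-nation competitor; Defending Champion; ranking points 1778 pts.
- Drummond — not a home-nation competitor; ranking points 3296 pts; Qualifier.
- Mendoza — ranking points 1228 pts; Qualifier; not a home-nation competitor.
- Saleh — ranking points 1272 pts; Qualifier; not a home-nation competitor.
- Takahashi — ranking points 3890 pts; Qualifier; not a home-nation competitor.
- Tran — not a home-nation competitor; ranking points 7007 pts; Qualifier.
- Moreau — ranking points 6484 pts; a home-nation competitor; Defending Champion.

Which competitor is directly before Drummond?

By status category: Eriksen and Moreau (Defending Champion); then Drummond, Mendoza, Saleh, Takahashi and Tran (Qualifier).
Eriksen and Moreau are each a home-nation competitor, so the next rule applies.
Among Eriksen and Moreau, alphabetically by surname: Eriksen before Moreau.
Drummond, Mendoza, Saleh, Takahashi and Tran are each not a home-nation competitor, so the next rule applies.
Among Drummond, Mendoza, Saleh, Takahashi and Tran, alphabetically by surname: Drummond before Mendoza before Saleh before Takahashi before Tran.
Order: Eriksen, Moreau, Drummond, Mendoza, Saleh, Takahashi, Tran.

Moreau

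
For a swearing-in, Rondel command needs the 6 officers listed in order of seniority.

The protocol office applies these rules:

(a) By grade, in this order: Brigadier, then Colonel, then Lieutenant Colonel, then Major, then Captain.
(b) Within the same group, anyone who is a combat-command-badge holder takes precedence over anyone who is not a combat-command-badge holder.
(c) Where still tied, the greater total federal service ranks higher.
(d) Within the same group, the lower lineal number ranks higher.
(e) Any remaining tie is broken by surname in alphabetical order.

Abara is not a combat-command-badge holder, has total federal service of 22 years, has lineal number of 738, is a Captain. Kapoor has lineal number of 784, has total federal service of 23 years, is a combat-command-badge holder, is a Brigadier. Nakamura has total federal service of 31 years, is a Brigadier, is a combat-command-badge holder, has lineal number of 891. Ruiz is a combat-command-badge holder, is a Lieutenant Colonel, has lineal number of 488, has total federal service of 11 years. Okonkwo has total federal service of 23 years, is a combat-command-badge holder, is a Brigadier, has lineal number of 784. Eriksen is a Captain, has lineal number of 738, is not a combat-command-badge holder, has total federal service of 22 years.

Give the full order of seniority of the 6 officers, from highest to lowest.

By grade: Nakamura, Kapoor and Okonkwo (Brigadier); then Ruiz (Lieutenant Colonel); then Abara and Eriksen (Captain).
Nakamura, Kapoor and Okonkwo are each a combat-command-badge holder, so the next rule applies.
Among Nakamura, Kapoor and Okonkwo, by total federal service (higher first): Nakamura (31 years) before Kapoor and Okonkwo (23 years).
Kapoor and Okonkwo both have lineal number 784, so the next rule applies.
Among Kapoor and Okonkwo, alphabetically by surname: Kapoor before Okonkwo.
Abara and Eriksen are each not a combat-command-badge holder, so the next rule applies.
Abara and Eriksen both have total federal service 22 years, so the next rule applies.
Abara and Eriksen both have lineal number 738, so the next rule applies.
Among Abara and Eriksen, alphabetically by surname: Abara before Eriksen.
Full order: Nakamura, Kapoor, Okonkwo, Ruiz, Abara, Eriksen.

Nakamura, Kapoor, Okonkwo, Ruiz, Abara, Eriksen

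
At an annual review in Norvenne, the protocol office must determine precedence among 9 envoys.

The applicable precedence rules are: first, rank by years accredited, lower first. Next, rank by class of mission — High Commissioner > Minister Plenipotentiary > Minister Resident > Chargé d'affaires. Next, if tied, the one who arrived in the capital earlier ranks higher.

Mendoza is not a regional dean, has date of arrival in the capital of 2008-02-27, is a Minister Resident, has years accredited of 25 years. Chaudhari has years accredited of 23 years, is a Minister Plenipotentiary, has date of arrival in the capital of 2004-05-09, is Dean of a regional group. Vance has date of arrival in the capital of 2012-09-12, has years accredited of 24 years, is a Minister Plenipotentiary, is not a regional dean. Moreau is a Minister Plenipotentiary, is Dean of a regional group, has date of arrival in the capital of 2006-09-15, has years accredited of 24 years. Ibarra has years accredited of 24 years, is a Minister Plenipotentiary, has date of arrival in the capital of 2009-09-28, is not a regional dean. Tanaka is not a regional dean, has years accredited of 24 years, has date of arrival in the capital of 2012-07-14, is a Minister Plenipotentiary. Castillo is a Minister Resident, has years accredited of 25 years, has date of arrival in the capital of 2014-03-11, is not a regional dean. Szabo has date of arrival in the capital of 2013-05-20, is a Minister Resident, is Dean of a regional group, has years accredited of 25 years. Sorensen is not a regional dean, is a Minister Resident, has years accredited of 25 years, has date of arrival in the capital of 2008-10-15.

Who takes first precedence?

By years accredited (lower first): Chaudhari (23 years); then Moreau, Ibarra, Tanaka and Vance (each 24 years); then Mendoza, Sorensen, Szabo and Castillo (each 25 years).
Moreau, Ibarra, Tanaka and Vance are each Minister Plenipotentiary, so the next rule applies.
Among Moreau, Ibarra, Tanaka and Vance, by date of arrival in the capital (earlier first): Moreau (2006-09-15) before Ibarra (2009-09-28) before Tanaka (2012-07-14) before Vance (2012-09-12).
Mendoza, Sorensen, Szabo and Castillo are each Minister Resident, so the next rule applies.
Among Mendoza, Sorensen, Szabo and Castillo, by date of arrival in the capital (earlier first): Mendoza (2008-02-27) before Sorensen (2008-10-15) before Szabo (2013-05-20) before Castillo (2014-03-11).
Order: Chaudhari, Moreau, Ibarra, Tanaka, Vance, Mendoza, Sorensen, Szabo, Castillo.

Chaudhari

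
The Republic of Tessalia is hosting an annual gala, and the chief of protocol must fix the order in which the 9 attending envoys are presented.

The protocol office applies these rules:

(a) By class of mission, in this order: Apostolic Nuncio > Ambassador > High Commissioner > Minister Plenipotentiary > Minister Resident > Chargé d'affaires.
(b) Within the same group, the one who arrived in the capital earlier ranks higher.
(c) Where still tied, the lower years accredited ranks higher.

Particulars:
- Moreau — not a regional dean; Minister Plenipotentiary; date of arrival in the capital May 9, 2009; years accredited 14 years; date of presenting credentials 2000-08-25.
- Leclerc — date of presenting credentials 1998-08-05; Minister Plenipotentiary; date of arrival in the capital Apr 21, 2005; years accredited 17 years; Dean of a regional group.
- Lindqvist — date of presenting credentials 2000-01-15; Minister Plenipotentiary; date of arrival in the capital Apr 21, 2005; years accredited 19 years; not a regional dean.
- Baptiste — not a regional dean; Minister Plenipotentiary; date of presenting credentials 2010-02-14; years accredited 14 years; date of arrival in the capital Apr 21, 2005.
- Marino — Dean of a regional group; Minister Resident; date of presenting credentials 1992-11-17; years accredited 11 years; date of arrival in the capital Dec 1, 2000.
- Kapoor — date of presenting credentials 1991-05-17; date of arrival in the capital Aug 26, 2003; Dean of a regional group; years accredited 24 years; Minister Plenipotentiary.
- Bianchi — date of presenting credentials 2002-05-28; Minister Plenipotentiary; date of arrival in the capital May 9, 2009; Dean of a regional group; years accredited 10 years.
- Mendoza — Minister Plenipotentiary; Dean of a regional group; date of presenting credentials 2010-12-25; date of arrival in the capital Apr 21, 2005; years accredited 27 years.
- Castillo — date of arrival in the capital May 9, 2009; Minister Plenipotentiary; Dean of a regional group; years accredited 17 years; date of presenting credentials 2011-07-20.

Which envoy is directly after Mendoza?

Bianchi

By class of mission: Kapoor, Baptiste, Leclerc, Lindqvist, Mendoza, Bianchi, Moreau and Castillo (Minister Plenipotentiary); then Marino (Minister Resident).
Among Kapoor, Baptiste, Leclerc, Lindqvist, Mendoza, Bianchi, Moreau and Castillo, by date of arrival in the capital (earlier first): Kapoor (Aug 26, 2003) before Baptiste, Leclerc, Lindqvist and Mendoza (Apr 21, 2005) before Bianchi, Moreau and Castillo (May 9, 2009).
Among Baptiste, Leclerc, Lindqvist and Mendoza, by years accredited (lower first): Baptiste (14 years) before Leclerc (17 years) before Lindqvist (19 years) before Mendoza (27 years).
Among Bianchi, Moreau and Castillo, by years accredited (lower first): Bianchi (10 years) before Moreau (14 years) before Castillo (17 years).
Order: Kapoor, Baptiste, Leclerc, Lindqvist, Mendoza, Bianchi, Moreau, Castillo, Marino.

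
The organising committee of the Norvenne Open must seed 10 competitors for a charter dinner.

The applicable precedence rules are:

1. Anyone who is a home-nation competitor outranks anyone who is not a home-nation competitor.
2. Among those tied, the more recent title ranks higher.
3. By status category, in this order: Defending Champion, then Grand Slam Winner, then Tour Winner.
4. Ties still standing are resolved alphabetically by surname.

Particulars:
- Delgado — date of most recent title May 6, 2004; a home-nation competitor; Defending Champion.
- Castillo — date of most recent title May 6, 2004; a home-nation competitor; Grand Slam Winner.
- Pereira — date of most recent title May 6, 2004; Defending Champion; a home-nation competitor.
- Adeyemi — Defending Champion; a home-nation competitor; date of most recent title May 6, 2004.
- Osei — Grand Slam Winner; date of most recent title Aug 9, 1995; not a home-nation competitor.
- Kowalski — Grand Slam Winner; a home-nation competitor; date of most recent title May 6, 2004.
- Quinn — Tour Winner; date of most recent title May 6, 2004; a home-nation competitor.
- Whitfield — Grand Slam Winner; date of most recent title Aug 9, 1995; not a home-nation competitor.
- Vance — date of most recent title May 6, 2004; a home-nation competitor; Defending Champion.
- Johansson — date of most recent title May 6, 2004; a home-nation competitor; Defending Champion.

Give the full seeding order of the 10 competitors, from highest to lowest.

By the first rule: Adeyemi, Delgado, Johansson, Pereira, Vance, Castillo, Kowalski and Quinn (each a home-nation competitor); then Osei and Whitfield (both not a home-nation competitor).
Adeyemi, Delgado, Johansson, Pereira, Vance, Castillo, Kowalski and Quinn all have date of most recent title May 6, 2004, so the next rule applies.
Among Adeyemi, Delgado, Johansson, Pereira, Vance, Castillo, Kowalski and Quinn, by status category: Adeyemi, Delgado, Johansson, Pereira and Vance (Defending Champion) before Castillo and Kowalski (Grand Slam Winner) before Quinn (Tour Winner).
Among Adeyemi, Delgado, Johansson, Pereira and Vance, alphabetically by surname: Adeyemi before Delgado before Johansson before Pereira before Vance.
Among Castillo and Kowalski, alphabetically by surname: Castillo before Kowalski.
Osei and Whitfield both have date of most recent title Aug 9, 1995, so the next rule applies.
Osei and Whitfield are each Grand Slam Winner, so the next rule applies.
Among Osei and Whitfield, alphabetically by surname: Osei before Whitfield.
Full order: Adeyemi, Delgado, Johansson, Pereira, Vance, Castillo, Kowalski, Quinn, Osei, Whitfield.

Adeyemi, Delgado, Johansson, Pereira, Vance, Castillo, Kowalski, Quinn, Osei, Whitfield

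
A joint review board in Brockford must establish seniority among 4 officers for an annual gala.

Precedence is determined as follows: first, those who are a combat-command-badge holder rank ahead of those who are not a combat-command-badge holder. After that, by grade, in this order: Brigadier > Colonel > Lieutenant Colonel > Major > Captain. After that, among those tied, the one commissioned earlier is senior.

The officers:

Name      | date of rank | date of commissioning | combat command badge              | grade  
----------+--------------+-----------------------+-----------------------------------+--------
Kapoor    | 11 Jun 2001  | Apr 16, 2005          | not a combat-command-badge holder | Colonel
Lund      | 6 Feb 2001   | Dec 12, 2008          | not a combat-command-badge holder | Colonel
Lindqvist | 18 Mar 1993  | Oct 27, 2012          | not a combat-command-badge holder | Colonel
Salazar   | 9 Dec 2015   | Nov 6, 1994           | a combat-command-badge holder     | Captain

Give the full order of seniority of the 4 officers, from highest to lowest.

By the first rule: Salazar (a combat-command-badge holder); then Kapoor, Lund and Lindqvist (each not a combat-command-badge holder).
Kapoor, Lund and Lindqvist are each Colonel, so the next rule applies.
Among Kapoor, Lund and Lindqvist, by date of commissioning (earlier first): Kapoor (Apr 16, 2005) before Lund (Dec 12, 2008) before Lindqvist (Oct 27, 2012).
Full order: Salazar, Kapoor, Lund, Lindqvist.

Salazar, Kapoor, Lund, Lindqvist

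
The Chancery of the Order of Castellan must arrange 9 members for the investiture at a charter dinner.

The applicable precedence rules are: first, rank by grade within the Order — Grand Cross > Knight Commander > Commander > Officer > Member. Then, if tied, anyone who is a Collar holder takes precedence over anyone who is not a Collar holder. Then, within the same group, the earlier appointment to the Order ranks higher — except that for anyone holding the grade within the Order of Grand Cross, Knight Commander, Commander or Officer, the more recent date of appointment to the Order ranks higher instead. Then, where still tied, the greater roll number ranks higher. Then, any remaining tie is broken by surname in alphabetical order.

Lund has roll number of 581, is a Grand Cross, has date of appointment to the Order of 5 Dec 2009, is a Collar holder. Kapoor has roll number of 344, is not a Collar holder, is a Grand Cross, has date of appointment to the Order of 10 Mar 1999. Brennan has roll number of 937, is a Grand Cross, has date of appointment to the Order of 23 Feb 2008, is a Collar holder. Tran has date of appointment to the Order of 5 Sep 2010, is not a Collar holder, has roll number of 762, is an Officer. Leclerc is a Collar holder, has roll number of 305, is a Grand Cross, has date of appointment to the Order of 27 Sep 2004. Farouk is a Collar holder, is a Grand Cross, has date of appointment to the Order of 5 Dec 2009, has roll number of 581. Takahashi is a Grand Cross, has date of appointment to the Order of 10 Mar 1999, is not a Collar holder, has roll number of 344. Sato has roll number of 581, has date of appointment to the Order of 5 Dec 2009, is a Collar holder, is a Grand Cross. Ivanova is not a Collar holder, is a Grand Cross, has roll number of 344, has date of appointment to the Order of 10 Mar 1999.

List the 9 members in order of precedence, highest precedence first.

Farouk, Lund, Sato, Brennan, Leclerc, Ivanova, Kapoor, Takahashi, Tran

By grade within the Order: Farouk, Lund, Sato, Brennan, Leclerc, Ivanova, Kapoor and Takahashi (Grand Cross); then Tran (Officer).
Among Farouk, Lund, Sato, Brennan, Leclerc, Ivanova, Kapoor and Takahashi, a Collar holder before not a Collar holder: Farouk, Lund, Sato, Brennan and Leclerc (a Collar holder) before Ivanova, Kapoor and Takahashi (not a Collar holder).
Among Farouk, Lund, Sato, Brennan and Leclerc, by date of appointment to the Order (later first) (reversed rule for this group): Farouk, Lund and Sato (5 Dec 2009) before Brennan (23 Feb 2008) before Leclerc (27 Sep 2004).
Farouk, Lund and Sato all have roll number 581, so the next rule applies.
Among Farouk, Lund and Sato, alphabetically by surname: Farouk before Lund before Sato.
Ivanova, Kapoor and Takahashi all have date of appointment to the Order 10 Mar 1999, so the next rule applies.
Ivanova, Kapoor and Takahashi all have roll number 344, so the next rule applies.
Among Ivanova, Kapoor and Takahashi, alphabetically by surname: Ivanova before Kapoor before Takahashi.
Full order: Farouk, Lund, Sato, Brennan, Leclerc, Ivanova, Kapoor, Takahashi, Tran.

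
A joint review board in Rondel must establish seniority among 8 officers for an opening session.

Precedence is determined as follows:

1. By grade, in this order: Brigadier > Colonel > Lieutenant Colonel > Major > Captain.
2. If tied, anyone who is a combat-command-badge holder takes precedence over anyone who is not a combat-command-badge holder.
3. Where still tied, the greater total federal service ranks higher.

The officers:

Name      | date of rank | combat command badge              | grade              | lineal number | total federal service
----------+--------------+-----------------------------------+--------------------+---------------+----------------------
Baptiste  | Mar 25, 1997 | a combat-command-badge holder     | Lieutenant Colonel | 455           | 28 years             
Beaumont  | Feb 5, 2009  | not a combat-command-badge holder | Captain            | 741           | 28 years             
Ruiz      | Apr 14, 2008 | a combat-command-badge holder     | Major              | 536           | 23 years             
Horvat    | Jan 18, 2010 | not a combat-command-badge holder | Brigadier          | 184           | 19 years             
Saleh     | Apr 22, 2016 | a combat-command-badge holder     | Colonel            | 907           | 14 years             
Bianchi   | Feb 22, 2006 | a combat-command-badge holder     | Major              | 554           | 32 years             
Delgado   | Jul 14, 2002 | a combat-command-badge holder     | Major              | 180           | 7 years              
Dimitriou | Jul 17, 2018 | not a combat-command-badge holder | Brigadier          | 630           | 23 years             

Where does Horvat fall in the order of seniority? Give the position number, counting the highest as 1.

2

By grade: Dimitriou and Horvat (Brigadier); then Saleh (Colonel); then Baptiste (Lieutenant Colonel); then Bianchi, Ruiz and Delgado (Major); then Beaumont (Captain).
Dimitriou and Horvat are each not a combat-command-badge holder, so the next rule applies.
Among Dimitriou and Horvat, by total federal service (higher first): Dimitriou (23 years) before Horvat (19 years).
Bianchi, Ruiz and Delgado are each a combat-command-badge holder, so the next rule applies.
Among Bianchi, Ruiz and Delgado, by total federal service (higher first): Bianchi (32 years) before Ruiz (23 years) before Delgado (7 years).
Order: Dimitriou, Horvat, Saleh, Baptiste, Bianchi, Ruiz, Delgado, Beaumont. So position 2.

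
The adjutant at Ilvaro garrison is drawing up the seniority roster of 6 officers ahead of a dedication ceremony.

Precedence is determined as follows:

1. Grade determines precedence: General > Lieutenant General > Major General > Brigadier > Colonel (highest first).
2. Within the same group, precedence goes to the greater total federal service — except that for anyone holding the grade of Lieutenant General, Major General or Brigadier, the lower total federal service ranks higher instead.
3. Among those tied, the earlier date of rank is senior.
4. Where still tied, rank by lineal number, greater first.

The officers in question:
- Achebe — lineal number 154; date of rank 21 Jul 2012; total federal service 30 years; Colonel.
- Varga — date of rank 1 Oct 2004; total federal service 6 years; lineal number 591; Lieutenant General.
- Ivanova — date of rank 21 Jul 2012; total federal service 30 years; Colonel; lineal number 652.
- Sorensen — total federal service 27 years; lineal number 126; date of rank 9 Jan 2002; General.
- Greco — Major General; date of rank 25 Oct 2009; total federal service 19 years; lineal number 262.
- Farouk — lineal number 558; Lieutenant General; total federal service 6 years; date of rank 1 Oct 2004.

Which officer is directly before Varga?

Sorensen

By grade: Sorensen (General); then Varga and Farouk (Lieutenant General); then Greco (Major General); then Ivanova and Achebe (Colonel).
Varga and Farouk both have total federal service 6 years, so the next rule applies.
Varga and Farouk both have date of rank 1 Oct 2004, so the next rule applies.
Among Varga and Farouk, by lineal number (higher first): Varga (591) before Farouk (558).
Ivanova and Achebe both have total federal service 30 years, so the next rule applies.
Ivanova and Achebe both have date of rank 21 Jul 2012, so the next rule applies.
Among Ivanova and Achebe, by lineal number (higher first): Ivanova (652) before Achebe (154).
Order: Sorensen, Varga, Farouk, Greco, Ivanova, Achebe.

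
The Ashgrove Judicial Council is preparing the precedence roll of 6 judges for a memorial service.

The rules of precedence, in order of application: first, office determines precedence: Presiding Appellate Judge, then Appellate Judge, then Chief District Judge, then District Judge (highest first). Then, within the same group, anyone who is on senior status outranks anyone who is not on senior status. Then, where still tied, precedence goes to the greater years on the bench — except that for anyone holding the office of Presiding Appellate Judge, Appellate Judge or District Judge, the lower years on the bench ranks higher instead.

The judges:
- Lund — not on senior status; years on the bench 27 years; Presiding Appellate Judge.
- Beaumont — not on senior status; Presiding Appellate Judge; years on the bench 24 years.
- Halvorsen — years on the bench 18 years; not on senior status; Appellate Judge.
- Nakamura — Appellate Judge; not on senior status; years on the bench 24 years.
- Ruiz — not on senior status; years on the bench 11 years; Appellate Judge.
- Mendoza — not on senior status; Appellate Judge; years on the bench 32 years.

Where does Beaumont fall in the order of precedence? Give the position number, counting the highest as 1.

By office: Beaumont and Lund (Presiding Appellate Judge); then Ruiz, Halvorsen, Nakamura and Mendoza (Appellate Judge).
Beaumont and Lund are each not on senior status, so the next rule applies.
Among Beaumont and Lund, by years on the bench (lower first) (reversed rule for this group): Beaumont (24 years) before Lund (27 years).
Ruiz, Halvorsen, Nakamura and Mendoza are each not on senior status, so the next rule applies.
Among Ruiz, Halvorsen, Nakamura and Mendoza, by years on the bench (lower first) (reversed rule for this group): Ruiz (11 years) before Halvorsen (18 years) before Nakamura (24 years) before Mendoza (32 years).
Order: Beaumont, Lund, Ruiz, Halvorsen, Nakamura, Mendoza. So position 1.

1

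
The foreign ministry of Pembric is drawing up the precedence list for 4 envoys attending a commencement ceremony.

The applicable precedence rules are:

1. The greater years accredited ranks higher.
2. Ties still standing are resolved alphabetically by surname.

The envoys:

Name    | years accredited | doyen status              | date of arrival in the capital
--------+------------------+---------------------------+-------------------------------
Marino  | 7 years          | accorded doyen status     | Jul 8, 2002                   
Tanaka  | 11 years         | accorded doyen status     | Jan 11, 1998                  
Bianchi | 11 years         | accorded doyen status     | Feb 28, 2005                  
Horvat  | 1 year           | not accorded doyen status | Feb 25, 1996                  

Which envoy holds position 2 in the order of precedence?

By years accredited (higher first): Bianchi and Tanaka (both 11 years); then Marino (7 years); then Horvat (1 year).
Among Bianchi and Tanaka, alphabetically by surname: Bianchi before Tanaka.
Order: Bianchi, Tanaka, Marino, Horvat.

Tanaka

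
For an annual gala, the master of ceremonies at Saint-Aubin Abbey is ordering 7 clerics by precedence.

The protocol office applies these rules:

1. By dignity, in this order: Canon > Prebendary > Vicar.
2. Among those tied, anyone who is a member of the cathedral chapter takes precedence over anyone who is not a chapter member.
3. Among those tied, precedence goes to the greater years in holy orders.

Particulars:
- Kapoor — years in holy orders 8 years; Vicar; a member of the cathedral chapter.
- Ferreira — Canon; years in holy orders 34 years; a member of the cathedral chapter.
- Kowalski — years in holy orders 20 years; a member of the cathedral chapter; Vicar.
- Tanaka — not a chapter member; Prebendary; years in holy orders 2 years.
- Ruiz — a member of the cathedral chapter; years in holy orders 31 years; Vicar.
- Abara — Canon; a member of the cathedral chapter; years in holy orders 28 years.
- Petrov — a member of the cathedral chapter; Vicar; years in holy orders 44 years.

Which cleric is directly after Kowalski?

Kapoor

By dignity: Ferreira and Abara (Canon); then Tanaka (Prebendary); then Petrov, Ruiz, Kowalski and Kapoor (Vicar).
Ferreira and Abara are each a member of the cathedral chapter, so the next rule applies.
Among Ferreira and Abara, by years in holy orders (higher first): Ferreira (34 years) before Abara (28 years).
Petrov, Ruiz, Kowalski and Kapoor are each a member of the cathedral chapter, so the next rule applies.
Among Petrov, Ruiz, Kowalski and Kapoor, by years in holy orders (higher first): Petrov (44 years) before Ruiz (31 years) before Kowalski (20 years) before Kapoor (8 years).
Order: Ferreira, Abara, Tanaka, Petrov, Ruiz, Kowalski, Kapoor.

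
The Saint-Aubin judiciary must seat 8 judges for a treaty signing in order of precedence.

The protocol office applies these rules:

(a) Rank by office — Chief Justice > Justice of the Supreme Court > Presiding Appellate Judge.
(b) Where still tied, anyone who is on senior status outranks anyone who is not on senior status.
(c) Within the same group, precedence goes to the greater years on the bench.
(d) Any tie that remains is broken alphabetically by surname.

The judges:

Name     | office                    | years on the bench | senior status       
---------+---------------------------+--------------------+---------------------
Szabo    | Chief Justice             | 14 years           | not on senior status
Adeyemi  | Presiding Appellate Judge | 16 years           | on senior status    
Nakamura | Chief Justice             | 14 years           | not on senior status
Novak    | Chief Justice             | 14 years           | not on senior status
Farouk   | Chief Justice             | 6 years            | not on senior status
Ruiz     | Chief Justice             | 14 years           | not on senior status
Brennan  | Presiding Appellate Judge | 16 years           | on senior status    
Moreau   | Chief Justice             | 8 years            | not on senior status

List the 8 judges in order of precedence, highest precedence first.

By office: Nakamura, Novak, Ruiz, Szabo, Moreau and Farouk (Chief Justice); then Adeyemi and Brennan (Presiding Appellate Judge).
Nakamura, Novak, Ruiz, Szabo, Moreau and Farouk are each not on senior status, so the next rule applies.
Among Nakamura, Novak, Ruiz, Szabo, Moreau and Farouk, by years on the bench (higher first): Nakamura, Novak, Ruiz and Szabo (14 years) before Moreau (8 years) before Farouk (6 years).
Among Nakamura, Novak, Ruiz and Szabo, alphabetically by surname: Nakamura before Novak before Ruiz before Szabo.
Adeyemi and Brennan are each on senior status, so the next rule applies.
Adeyemi and Brennan both have years on the bench 16 years, so the next rule applies.
Among Adeyemi and Brennan, alphabetically by surname: Adeyemi before Brennan.
Full order: Nakamura, Novak, Ruiz, Szabo, Moreau, Farouk, Adeyemi, Brennan.

Nakamura, Novak, Ruiz, Szabo, Moreau, Farouk, Adeyemi, Brennan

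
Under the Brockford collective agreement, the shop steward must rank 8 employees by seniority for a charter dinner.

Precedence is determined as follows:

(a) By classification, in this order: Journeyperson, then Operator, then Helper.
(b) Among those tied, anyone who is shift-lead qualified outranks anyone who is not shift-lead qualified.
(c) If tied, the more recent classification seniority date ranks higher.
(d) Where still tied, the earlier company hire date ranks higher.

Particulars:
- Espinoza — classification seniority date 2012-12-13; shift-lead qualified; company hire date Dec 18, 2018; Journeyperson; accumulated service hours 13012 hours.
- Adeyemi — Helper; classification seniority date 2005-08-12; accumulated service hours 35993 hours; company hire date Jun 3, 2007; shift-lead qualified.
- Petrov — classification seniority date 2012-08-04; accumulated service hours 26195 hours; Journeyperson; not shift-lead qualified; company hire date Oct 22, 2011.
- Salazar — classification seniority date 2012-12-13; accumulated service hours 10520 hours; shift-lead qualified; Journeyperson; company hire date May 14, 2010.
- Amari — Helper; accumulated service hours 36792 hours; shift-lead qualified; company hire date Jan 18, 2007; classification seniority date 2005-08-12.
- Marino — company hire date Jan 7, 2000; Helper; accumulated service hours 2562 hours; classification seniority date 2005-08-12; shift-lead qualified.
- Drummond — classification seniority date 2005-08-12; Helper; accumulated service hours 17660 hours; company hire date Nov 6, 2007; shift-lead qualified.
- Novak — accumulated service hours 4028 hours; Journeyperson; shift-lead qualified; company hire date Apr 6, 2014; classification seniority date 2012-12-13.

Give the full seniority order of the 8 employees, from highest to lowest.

By classification: Salazar, Novak, Espinoza and Petrov (Journeyperson); then Marino, Amari, Adeyemi and Drummond (Helper).
Among Salazar, Novak, Espinoza and Petrov, shift-lead qualified before not shift-lead qualified: Salazar, Novak and Espinoza (shift-lead qualified) before Petrov (not shift-lead qualified).
Salazar, Novak and Espinoza all have classification seniority date 2012-12-13, so the next rule applies.
Among Salazar, Novak and Espinoza, by company hire date (earlier first): Salazar (May 14, 2010) before Novak (Apr 6, 2014) before Espinoza (Dec 18, 2018).
Marino, Amari, Adeyemi and Drummond are each shift-lead qualified, so the next rule applies.
Marino, Amari, Adeyemi and Drummond all have classification seniority date 2005-08-12, so the next rule applies.
Among Marino, Amari, Adeyemi and Drummond, by company hire date (earlier first): Marino (Jan 7, 2000) before Amari (Jan 18, 2007) before Adeyemi (Jun 3, 2007) before Drummond (Nov 6, 2007).
Full order: Salazar, Novak, Espinoza, Petrov, Marino, Amari, Adeyemi, Drummond.

Salazar, Novak, Espinoza, Petrov, Marino, Amari, Adeyemi, Drummond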